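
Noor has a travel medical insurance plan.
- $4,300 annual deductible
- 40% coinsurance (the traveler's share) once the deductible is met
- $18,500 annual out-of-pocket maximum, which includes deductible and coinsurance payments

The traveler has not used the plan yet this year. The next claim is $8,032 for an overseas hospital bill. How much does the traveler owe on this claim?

$5,792.80

Nothing has been paid toward the $4,300 deductible, so the first $4,300 of this charge is applied there.
That leaves $8,032 − $4,300 = $3,732 for coinsurance.
Traveler's 40% share of $3,732 is $1,492.80.
That puts the traveler's cost at $4,300 + $1,492.80 = $5,792.80 before any cap.
Total out-of-pocket so far would be $0 + $5,792.80 = $5,792.80, below the $18,500 cap — no reduction.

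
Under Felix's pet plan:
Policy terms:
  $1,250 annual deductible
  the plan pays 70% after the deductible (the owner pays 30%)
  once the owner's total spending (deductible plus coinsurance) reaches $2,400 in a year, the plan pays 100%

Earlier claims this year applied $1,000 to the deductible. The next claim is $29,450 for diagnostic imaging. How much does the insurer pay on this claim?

$1,000 of the $1,250 deductible is already met, leaving $250.
That leaves $29,450 − $250 = $29,200 for coinsurance.
Owner's 30% share of $29,200 is $8,760.
That puts the owner's cost at $250 + $8,760 = $9,010 before any cap.
That would bring total out-of-pocket to $10,010, past the $2,400 cap. The owner is capped at $2,400 − $1,000 = $1,400 on this claim.
Insurer pays the balance: $29,450 − $1,400 = $28,050.

$28,050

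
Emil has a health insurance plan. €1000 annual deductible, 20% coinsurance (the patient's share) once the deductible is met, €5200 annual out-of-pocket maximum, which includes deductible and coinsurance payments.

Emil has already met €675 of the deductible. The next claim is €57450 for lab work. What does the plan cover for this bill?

€52925

€675 of the €1000 deductible is already met, leaving €325.
After the €325 deductible portion, €57450 − €325 = €57125 is subject to coinsurance.
Coinsurance: €57125 × 20% = €11425.
Patient responsibility before any cap: €325 + €11425 = €11750.
Adding €11750 to the €675 already spent would give €12425, which exceeds the €5200 cap; the patient pays just €5200 − €675 = €4525.
Insurer pays the balance: €57450 − €4525 = €52925.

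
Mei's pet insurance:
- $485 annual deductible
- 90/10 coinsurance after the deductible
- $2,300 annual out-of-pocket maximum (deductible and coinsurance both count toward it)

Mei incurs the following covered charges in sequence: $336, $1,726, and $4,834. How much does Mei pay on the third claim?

$483.40

Claim 1 — $336: entire amount goes to the deductible. Owner pays $336; OOP now $336.
Claim 2 — $1,726: $149 to deductible, leaving $1,577; 10% of $1,577 = $157.70. Cost to owner: $306.70. OOP to date $642.70.
Claim 3 — $4,834: 10% coinsurance on $4,834 = $483.40. Owner owes $483.40 (running OOP $1,126.10).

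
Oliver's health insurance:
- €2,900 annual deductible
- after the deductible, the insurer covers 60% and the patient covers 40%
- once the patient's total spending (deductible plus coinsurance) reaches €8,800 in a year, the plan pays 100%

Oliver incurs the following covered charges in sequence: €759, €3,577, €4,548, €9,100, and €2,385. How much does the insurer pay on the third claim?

€2,728.80

Bill 1, €759: entire amount goes to the deductible. Patient pays €759; OOP now €759. Insurer: €759 − €759 = €0.
Bill 2, €3,577: €2,141 to deductible, leaving €1,436; 40% of €1,436 = €574.40. Cost to patient: €2,715.40. OOP to date €3,474.40. Plan pays €3,577 − €2,715.40 = €861.60.
Bill 3, €4,548: deductible met; 40% of €4,548 = €1,819.20. Patient owes €1,819.20 (running OOP €5,293.60). Plan pays €4,548 − €1,819.20 = €2,728.80.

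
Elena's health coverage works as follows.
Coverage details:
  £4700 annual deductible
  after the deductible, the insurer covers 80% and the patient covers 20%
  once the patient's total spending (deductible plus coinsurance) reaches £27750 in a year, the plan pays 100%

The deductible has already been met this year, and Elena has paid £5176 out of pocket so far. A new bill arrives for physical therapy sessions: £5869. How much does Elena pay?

£1173.80

The deductible is already satisfied, so the full bill goes to coinsurance.
Patient's 20% share of £5869 is £1173.80.
Cumulative spending £5176 + £1173.80 = £6349.80 stays under the £27750 maximum.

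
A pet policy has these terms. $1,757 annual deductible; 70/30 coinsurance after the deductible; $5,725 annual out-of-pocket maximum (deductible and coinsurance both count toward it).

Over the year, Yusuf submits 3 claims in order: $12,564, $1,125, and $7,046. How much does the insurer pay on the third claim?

$6,657.60

Bill 1, $12,564: $1,757 finishes the deductible; $10,807 goes to coinsurance; coinsurance $10,807 × 30% = $3,242.10. Owner owes $4,999.10 (running OOP $4,999.10). Plan pays $12,564 − $4,999.10 = $7,564.90.
Bill 2, $1,125: deductible already satisfied, so owner's share is 30% × $1,125 = $337.50. Owner pays $337.50; OOP now $5,336.60. Insurer: $1,125 − $337.50 = $787.50.
Bill 3, $7,046: deductible already satisfied, so owner's share is 30% × $7,046 = $2,113.80. OOP would hit $7,450.40 > $5,725, so the cap limits the owner to $5,725 − $5,336.60 = $388.40. Plan pays $7,046 − $388.40 = $6,657.60.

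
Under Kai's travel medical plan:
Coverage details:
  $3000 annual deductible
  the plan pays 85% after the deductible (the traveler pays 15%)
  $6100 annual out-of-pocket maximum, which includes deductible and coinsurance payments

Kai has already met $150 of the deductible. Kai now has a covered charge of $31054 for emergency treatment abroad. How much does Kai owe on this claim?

$5950

Remaining deductible: $3000 − $150 = $2850.
That leaves $31054 − $2850 = $28204 for coinsurance.
Coinsurance: $28204 × 15% = $4230.60.
That puts the traveler's cost at $2850 + $4230.60 = $7080.60 before any cap.
That would bring total out-of-pocket to $7230.60, past the $6100 cap. The traveler is capped at $6100 − $150 = $5950 on this claim.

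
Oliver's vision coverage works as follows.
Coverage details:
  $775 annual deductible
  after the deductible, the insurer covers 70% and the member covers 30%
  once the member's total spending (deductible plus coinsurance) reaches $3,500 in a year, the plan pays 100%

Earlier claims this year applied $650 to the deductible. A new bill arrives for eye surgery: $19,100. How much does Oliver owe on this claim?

$2,850

Deductible still to meet: $775 − $650 = $125.
That leaves $19,100 − $125 = $18,975 for coinsurance.
30% of $18,975 = $5,692.50 falls to the member.
Member responsibility before any cap: $125 + $5,692.50 = $5,817.50.
Year-to-date out-of-pocket would reach $650 + $5,817.50 = $6,467.50, above the $3,500 maximum, so the member pays only $3,500 − $650 = $2,850.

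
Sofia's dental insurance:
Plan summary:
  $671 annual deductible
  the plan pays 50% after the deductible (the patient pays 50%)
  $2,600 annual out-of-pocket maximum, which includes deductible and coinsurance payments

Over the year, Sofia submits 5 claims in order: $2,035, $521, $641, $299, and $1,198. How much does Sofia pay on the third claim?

$320.50

Bill 1, $2,035: $671 to deductible, leaving $1,364; coinsurance $1,364 × 50% = $682. Patient pays $1,353; OOP now $1,353.
Bill 2, $521: 50% coinsurance on $521 = $260.50. Patient pays $260.50; OOP now $1,613.50.
Bill 3, $641: deductible already satisfied, so patient's share is 50% × $641 = $320.50. Cost to patient: $320.50. OOP to date $1,934.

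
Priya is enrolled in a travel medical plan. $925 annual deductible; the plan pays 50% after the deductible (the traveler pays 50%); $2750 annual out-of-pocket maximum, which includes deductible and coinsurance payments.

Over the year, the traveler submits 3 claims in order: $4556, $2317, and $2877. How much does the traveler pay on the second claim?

#1 ($4556): $925 finishes the deductible; $3631 goes to coinsurance; 50% of $3631 = $1815.50. Cost to traveler: $2740.50. OOP to date $2740.50.
#2 ($2317): deductible already satisfied, so traveler's share is 50% × $2317 = $1158.50. That would push OOP to $3899, over the $2750 cap, so traveler pays $2750 − $2740.50 = $9.50.

$9.50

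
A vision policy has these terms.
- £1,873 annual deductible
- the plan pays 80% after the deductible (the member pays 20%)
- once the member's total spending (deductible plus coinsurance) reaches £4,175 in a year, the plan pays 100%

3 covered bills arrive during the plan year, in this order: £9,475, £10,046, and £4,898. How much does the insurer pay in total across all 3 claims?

Claim 1 (£9,475): £1,873 to deductible, leaving £7,602; 20% of £7,602 = £1,520.40. Member pays £3,393.40; OOP now £3,393.40. Plan pays £9,475 − £3,393.40 = £6,081.60.
Claim 2 (£10,046): deductible met; 20% of £10,046 = £2,009.20. Adding that to £3,393.40 gives £5,402.60, past the £4,175 cap; member pays only £4,175 − £3,393.40 = £781.60. Insurer: £10,046 − £781.60 = £9,264.40.
Claim 3 (£4,898): 20% coinsurance on £4,898 = £979.60. Adding that to £4,175 gives £5,154.60, past the £4,175 cap; member pays only £4,175 − £4,175 = £0. Plan pays £4,898 − £0 = £4,898.
Insurer total: £6,081.60 + £9,264.40 + £4,898 = £20,244.

£20,244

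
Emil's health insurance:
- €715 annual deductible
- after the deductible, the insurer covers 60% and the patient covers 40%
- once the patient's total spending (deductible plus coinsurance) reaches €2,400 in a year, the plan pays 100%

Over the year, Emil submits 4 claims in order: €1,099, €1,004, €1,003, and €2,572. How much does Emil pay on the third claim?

€401.20

#1 (€1,099): €715 finishes the deductible; €384 goes to coinsurance; 40% of €384 = €153.60. Cost to patient: €868.60. OOP to date €868.60.
#2 (€1,004): deductible already satisfied, so patient's share is 40% × €1,004 = €401.60. Cost to patient: €401.60. OOP to date €1,270.20.
#3 (€1,003): deductible already satisfied, so patient's share is 40% × €1,003 = €401.20. Patient owes €401.20 (running OOP €1,671.40).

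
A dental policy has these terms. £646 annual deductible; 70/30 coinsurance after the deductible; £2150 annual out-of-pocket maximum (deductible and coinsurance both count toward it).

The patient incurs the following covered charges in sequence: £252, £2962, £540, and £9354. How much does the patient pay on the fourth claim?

#1 (£252): fully absorbed by the deductible. Cost to patient: £252. OOP to date £252.
#2 (£2962): £394 finishes the deductible; £2568 goes to coinsurance; patient's 30% is £770.40. Patient owes £1164.40 (running OOP £1416.40).
#3 (£540): deductible already satisfied, so patient's share is 30% × £540 = £162. Cost to patient: £162. OOP to date £1578.40.
#4 (£9354): deductible already satisfied, so patient's share is 30% × £9354 = £2806.20. OOP would hit £4384.60 > £2150, so the cap limits the patient to £2150 − £1578.40 = £571.60.

£571.60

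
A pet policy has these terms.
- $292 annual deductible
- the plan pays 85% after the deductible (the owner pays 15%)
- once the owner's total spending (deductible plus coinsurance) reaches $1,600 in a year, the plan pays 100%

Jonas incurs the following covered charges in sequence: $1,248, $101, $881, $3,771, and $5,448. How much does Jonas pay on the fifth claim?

Claim 1 ($1,248): deductible takes $292, $956 remains; coinsurance $956 × 15% = $143.40. Cost to owner: $435.40. OOP to date $435.40.
Claim 2 ($101): deductible met; 15% of $101 = $15.15. Cost to owner: $15.15. OOP to date $450.55.
Claim 3 ($881): deductible met; 15% of $881 = $132.15. Owner pays $132.15; OOP now $582.70.
Claim 4 ($3,771): 15% coinsurance on $3,771 = $565.65. Owner owes $565.65 (running OOP $1,148.35).
Claim 5 ($5,448): 15% coinsurance on $5,448 = $817.20. Adding that to $1,148.35 gives $1,965.55, past the $1,600 cap; owner pays only $1,600 − $1,148.35 = $451.65.

$451.65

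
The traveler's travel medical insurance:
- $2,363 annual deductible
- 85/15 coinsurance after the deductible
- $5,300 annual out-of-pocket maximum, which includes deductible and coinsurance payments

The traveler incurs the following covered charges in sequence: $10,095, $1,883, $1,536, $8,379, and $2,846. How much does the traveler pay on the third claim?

$230.40

Bill 1, $10,095: $2,363 to deductible, leaving $7,732; traveler's 15% is $1,159.80. Traveler owes $3,522.80 (running OOP $3,522.80).
Bill 2, $1,883: deductible met; 15% of $1,883 = $282.45. Traveler pays $282.45; OOP now $3,805.25.
Bill 3, $1,536: deductible met; 15% of $1,536 = $230.40. Traveler pays $230.40; OOP now $4,035.65.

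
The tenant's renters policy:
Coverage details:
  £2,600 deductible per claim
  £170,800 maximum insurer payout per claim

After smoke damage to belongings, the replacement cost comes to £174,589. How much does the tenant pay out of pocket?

£3,789

After the deductible, £174,589 − £2,600 = £171,989 remains.
The £170,800 per-incident cap binds; insurer pays £170,800.
Out of pocket: £174,589 − £170,800 = £3,789.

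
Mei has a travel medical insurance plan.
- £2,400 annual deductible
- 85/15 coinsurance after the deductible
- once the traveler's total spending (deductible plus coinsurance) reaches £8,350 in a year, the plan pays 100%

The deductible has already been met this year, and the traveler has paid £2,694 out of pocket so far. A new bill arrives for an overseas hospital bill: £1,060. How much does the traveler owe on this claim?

£159

The deductible is already satisfied, so the full bill goes to coinsurance.
Coinsurance: £1,060 × 15% = £159.
Year-to-date out-of-pocket becomes £2,694 + £159 = £2,853, still under the £8,350 maximum, so no cap applies.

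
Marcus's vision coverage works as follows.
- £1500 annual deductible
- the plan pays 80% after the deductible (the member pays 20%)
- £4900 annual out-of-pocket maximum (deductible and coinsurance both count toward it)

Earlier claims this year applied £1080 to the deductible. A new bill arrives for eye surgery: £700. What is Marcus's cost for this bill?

£476

Remaining deductible: £1500 − £1080 = £420.
The remaining £280 (= £700 − £420) moves to coinsurance.
20% of £280 = £56 falls to the member.
Member responsibility before any cap: £420 + £56 = £476.
Cumulative spending £1080 + £476 = £1556 stays under the £4900 maximum.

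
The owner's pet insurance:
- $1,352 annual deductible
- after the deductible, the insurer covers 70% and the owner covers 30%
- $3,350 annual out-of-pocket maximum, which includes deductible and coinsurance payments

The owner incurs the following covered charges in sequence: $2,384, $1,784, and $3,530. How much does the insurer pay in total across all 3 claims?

#1 ($2,384): $1,352 finishes the deductible; $1,032 goes to coinsurance; 30% of $1,032 = $309.60. Cost to owner: $1,661.60. OOP to date $1,661.60. Plan pays $2,384 − $1,661.60 = $722.40.
#2 ($1,784): deductible met; 30% of $1,784 = $535.20. Owner owes $535.20 (running OOP $2,196.80). Insurer: $1,784 − $535.20 = $1,248.80.
#3 ($3,530): 30% coinsurance on $3,530 = $1,059. Owner pays $1,059; OOP now $3,255.80. Insurer: $3,530 − $1,059 = $2,471.
Insurer total: $722.40 + $1,248.80 + $2,471 = $4,442.20.

$4,442.20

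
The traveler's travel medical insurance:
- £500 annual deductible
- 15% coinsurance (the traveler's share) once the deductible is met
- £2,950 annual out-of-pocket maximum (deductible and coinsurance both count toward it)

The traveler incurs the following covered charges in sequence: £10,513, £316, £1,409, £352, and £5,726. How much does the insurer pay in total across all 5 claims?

£15,366

Bill 1, £10,513: deductible takes £500, £10,013 remains; coinsurance £10,013 × 15% = £1,501.95. Traveler owes £2,001.95 (running OOP £2,001.95). Plan pays £10,513 − £2,001.95 = £8,511.05.
Bill 2, £316: deductible already satisfied, so traveler's share is 15% × £316 = £47.40. Cost to traveler: £47.40. OOP to date £2,049.35. Plan pays £316 − £47.40 = £268.60.
Bill 3, £1,409: deductible met; 15% of £1,409 = £211.35. Traveler pays £211.35; OOP now £2,260.70. Plan pays £1,409 − £211.35 = £1,197.65.
Bill 4, £352: 15% coinsurance on £352 = £52.80. Traveler owes £52.80 (running OOP £2,313.50). Plan pays £352 − £52.80 = £299.20.
Bill 5, £5,726: deductible met; 15% of £5,726 = £858.90. OOP would hit £3,172.40 > £2,950, so the cap limits the traveler to £2,950 − £2,313.50 = £636.50. Plan pays £5,726 − £636.50 = £5,089.50.
Insurer total: £8,511.05 + £268.60 + £1,197.65 + £299.20 + £5,089.50 = £15,366.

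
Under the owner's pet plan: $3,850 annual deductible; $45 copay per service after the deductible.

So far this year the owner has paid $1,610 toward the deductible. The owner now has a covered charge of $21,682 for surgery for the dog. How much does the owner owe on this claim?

$2,285

Deductible still to meet: $3,850 − $1,610 = $2,240.
The remaining $19,442 (= $21,682 − $2,240) moves to the copay.
Copay on this service: $45.
That puts the owner's cost at $2,240 + $45 = $2,285.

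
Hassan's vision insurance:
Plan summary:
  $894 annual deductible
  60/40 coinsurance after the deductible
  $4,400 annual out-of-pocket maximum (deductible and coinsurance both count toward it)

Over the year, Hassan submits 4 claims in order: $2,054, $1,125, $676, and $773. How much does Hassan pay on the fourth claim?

$309.20

#1 ($2,054): $894 to deductible, leaving $1,160; 40% of $1,160 = $464. Member pays $1,358; OOP now $1,358.
#2 ($1,125): 40% coinsurance on $1,125 = $450. Cost to member: $450. OOP to date $1,808.
#3 ($676): deductible met; 40% of $676 = $270.40. Cost to member: $270.40. OOP to date $2,078.40.
#4 ($773): deductible met; 40% of $773 = $309.20. Member pays $309.20; OOP now $2,387.60.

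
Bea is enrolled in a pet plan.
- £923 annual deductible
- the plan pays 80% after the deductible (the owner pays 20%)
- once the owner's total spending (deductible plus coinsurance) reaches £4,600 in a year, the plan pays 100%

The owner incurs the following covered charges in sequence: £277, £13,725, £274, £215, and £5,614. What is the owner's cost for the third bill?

Claim 1 (£277): all of it applies to the deductible. Owner pays £277; OOP now £277.
Claim 2 (£13,725): deductible takes £646, £13,079 remains; coinsurance £13,079 × 20% = £2,615.80. Owner owes £3,261.80 (running OOP £3,538.80).
Claim 3 (£274): deductible met; 20% of £274 = £54.80. Owner owes £54.80 (running OOP £3,593.60).

£54.80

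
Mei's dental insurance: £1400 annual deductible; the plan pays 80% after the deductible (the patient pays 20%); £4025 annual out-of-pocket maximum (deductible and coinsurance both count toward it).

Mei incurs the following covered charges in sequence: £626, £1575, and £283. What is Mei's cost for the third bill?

£56.60

Claim 1 — £626: entire amount goes to the deductible. Patient owes £626 (running OOP £626).
Claim 2 — £1575: deductible takes £774, £801 remains; patient's 20% is £160.20. Cost to patient: £934.20. OOP to date £1560.20.
Claim 3 — £283: 20% coinsurance on £283 = £56.60. Patient pays £56.60; OOP now £1616.80.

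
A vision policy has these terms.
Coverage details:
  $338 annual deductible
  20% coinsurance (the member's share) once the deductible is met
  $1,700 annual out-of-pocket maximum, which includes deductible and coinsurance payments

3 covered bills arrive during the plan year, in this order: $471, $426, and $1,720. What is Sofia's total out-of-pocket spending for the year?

Claim 1 — $471: $338 to deductible, leaving $133; member's 20% is $26.60. Member owes $364.60 (running OOP $364.60).
Claim 2 — $426: deductible met; 20% of $426 = $85.20. Cost to member: $85.20. OOP to date $449.80.
Claim 3 — $1,720: deductible already satisfied, so member's share is 20% × $1,720 = $344. Member owes $344 (running OOP $793.80).
Total paid by the member: $364.60 + $85.20 + $344 = $793.80.

$793.80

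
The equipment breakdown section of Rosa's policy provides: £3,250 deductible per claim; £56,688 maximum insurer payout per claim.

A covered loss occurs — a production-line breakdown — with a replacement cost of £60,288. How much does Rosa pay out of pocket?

After the deductible, £60,288 − £3,250 = £57,038 remains.
The £56,688 per-incident cap binds; insurer pays £56,688.
Business owner's share is the uncovered remainder: £60,288 − £56,688 = £3,600.

£3,600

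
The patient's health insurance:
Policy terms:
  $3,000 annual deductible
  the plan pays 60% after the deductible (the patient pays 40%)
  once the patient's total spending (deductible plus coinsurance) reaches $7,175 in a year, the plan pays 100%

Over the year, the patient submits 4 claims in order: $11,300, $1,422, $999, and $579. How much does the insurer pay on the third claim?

Claim 1 — $11,300: deductible takes $3,000, $8,300 remains; coinsurance $8,300 × 40% = $3,320. Patient pays $6,320; OOP now $6,320. Insurer: $11,300 − $6,320 = $4,980.
Claim 2 — $1,422: deductible met; 40% of $1,422 = $568.80. Cost to patient: $568.80. OOP to date $6,888.80. Plan pays $1,422 − $568.80 = $853.20.
Claim 3 — $999: deductible already satisfied, so patient's share is 40% × $999 = $399.60. Adding that to $6,888.80 gives $7,288.40, past the $7,175 cap; patient pays only $7,175 − $6,888.80 = $286.20. Insurer: $999 − $286.20 = $712.80.

$712.80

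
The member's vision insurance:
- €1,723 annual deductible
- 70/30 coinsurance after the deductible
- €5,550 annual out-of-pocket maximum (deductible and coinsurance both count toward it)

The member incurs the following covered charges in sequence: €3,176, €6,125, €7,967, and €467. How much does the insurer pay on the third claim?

€6,413.40

#1 (€3,176): €1,723 to deductible, leaving €1,453; coinsurance €1,453 × 30% = €435.90. Member pays €2,158.90; OOP now €2,158.90. Insurer: €3,176 − €2,158.90 = €1,017.10.
#2 (€6,125): deductible met; 30% of €6,125 = €1,837.50. Member owes €1,837.50 (running OOP €3,996.40). Insurer: €6,125 − €1,837.50 = €4,287.50.
#3 (€7,967): deductible already satisfied, so member's share is 30% × €7,967 = €2,390.10. That would push OOP to €6,386.50, over the €5,550 cap, so member pays €5,550 − €3,996.40 = €1,553.60. Plan pays €7,967 − €1,553.60 = €6,413.40.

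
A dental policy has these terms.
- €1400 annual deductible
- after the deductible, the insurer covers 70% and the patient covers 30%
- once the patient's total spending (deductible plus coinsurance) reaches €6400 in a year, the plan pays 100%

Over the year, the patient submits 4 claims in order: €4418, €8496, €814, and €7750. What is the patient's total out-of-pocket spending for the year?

€6400

Claim 1 — €4418: €1400 to deductible, leaving €3018; patient's 30% is €905.40. Cost to patient: €2305.40. OOP to date €2305.40.
Claim 2 — €8496: 30% coinsurance on €8496 = €2548.80. Patient pays €2548.80; OOP now €4854.20.
Claim 3 — €814: deductible already satisfied, so patient's share is 30% × €814 = €244.20. Patient owes €244.20 (running OOP €5098.40).
Claim 4 — €7750: deductible already satisfied, so patient's share is 30% × €7750 = €2325. OOP would hit €7423.40 > €6400, so the cap limits the patient to €6400 − €5098.40 = €1301.60.
Total paid by the patient: €2305.40 + €2548.80 + €244.20 + €1301.60 = €6400.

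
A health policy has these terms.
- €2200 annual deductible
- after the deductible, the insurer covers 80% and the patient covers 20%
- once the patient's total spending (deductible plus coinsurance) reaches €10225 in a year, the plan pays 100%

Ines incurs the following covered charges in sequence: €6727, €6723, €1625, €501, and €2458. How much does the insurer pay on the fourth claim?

€400.80

Claim 1 — €6727: €2200 to deductible, leaving €4527; coinsurance €4527 × 20% = €905.40. Patient owes €3105.40 (running OOP €3105.40). Plan pays €6727 − €3105.40 = €3621.60.
Claim 2 — €6723: deductible already satisfied, so patient's share is 20% × €6723 = €1344.60. Patient pays €1344.60; OOP now €4450. Insurer: €6723 − €1344.60 = €5378.40.
Claim 3 — €1625: 20% coinsurance on €1625 = €325. Cost to patient: €325. OOP to date €4775. Insurer: €1625 − €325 = €1300.
Claim 4 — €501: deductible met; 20% of €501 = €100.20. Patient owes €100.20 (running OOP €4875.20). Plan pays €501 − €100.20 = €400.80.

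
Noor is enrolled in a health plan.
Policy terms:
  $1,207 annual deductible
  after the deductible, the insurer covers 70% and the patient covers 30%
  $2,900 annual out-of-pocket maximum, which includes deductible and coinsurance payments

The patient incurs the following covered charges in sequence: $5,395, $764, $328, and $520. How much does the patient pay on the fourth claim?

Claim 1 ($5,395): $1,207 to deductible, leaving $4,188; coinsurance $4,188 × 30% = $1,256.40. Cost to patient: $2,463.40. OOP to date $2,463.40.
Claim 2 ($764): deductible already satisfied, so patient's share is 30% × $764 = $229.20. Patient owes $229.20 (running OOP $2,692.60).
Claim 3 ($328): deductible met; 30% of $328 = $98.40. Patient owes $98.40 (running OOP $2,791).
Claim 4 ($520): deductible met; 30% of $520 = $156. OOP would hit $2,947 > $2,900, so the cap limits the patient to $2,900 − $2,791 = $109.

$109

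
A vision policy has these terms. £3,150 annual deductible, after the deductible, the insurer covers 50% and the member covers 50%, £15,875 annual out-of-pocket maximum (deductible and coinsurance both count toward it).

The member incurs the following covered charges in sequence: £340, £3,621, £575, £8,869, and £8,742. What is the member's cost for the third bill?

£287.50

Claim 1 (£340): all of it applies to the deductible. Member pays £340; OOP now £340.
Claim 2 (£3,621): £2,810 to deductible, leaving £811; member's 50% is £405.50. Cost to member: £3,215.50. OOP to date £3,555.50.
Claim 3 (£575): deductible already satisfied, so member's share is 50% × £575 = £287.50. Cost to member: £287.50. OOP to date £3,843.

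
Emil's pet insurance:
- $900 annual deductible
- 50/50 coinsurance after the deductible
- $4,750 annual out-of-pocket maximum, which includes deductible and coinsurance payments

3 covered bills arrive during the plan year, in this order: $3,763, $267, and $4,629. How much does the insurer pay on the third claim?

Bill 1, $3,763: $900 to deductible, leaving $2,863; coinsurance $2,863 × 50% = $1,431.50. Owner pays $2,331.50; OOP now $2,331.50. Plan pays $3,763 − $2,331.50 = $1,431.50.
Bill 2, $267: deductible met; 50% of $267 = $133.50. Owner owes $133.50 (running OOP $2,465). Plan pays $267 − $133.50 = $133.50.
Bill 3, $4,629: deductible met; 50% of $4,629 = $2,314.50. OOP would hit $4,779.50 > $4,750, so the cap limits the owner to $4,750 − $2,465 = $2,285. Plan pays $4,629 − $2,285 = $2,344.

$2,344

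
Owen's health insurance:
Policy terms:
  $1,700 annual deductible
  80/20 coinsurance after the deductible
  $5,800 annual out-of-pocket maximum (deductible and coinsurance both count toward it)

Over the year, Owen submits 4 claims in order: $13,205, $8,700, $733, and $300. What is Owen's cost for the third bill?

$59

Bill 1, $13,205: deductible takes $1,700, $11,505 remains; coinsurance $11,505 × 20% = $2,301. Patient owes $4,001 (running OOP $4,001).
Bill 2, $8,700: deductible met; 20% of $8,700 = $1,740. Cost to patient: $1,740. OOP to date $5,741.
Bill 3, $733: deductible already satisfied, so patient's share is 20% × $733 = $146.60. Adding that to $5,741 gives $5,887.60, past the $5,800 cap; patient pays only $5,800 − $5,741 = $59.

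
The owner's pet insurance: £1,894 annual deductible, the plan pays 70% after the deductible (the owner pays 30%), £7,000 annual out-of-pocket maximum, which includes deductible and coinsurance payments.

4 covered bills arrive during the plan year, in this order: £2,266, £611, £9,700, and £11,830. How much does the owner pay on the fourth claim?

£1,901.10

#1 (£2,266): £1,894 to deductible, leaving £372; owner's 30% is £111.60. Cost to owner: £2,005.60. OOP to date £2,005.60.
#2 (£611): deductible met; 30% of £611 = £183.30. Cost to owner: £183.30. OOP to date £2,188.90.
#3 (£9,700): deductible met; 30% of £9,700 = £2,910. Owner owes £2,910 (running OOP £5,098.90).
#4 (£11,830): 30% coinsurance on £11,830 = £3,549. Adding that to £5,098.90 gives £8,647.90, past the £7,000 cap; owner pays only £7,000 − £5,098.90 = £1,901.10.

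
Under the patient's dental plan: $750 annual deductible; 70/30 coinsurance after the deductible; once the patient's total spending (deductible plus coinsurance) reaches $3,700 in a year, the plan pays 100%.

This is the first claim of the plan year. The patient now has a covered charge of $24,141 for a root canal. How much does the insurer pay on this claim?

The full $750 deductible is still open; $750 of this bill applies to it.
After the $750 deductible portion, $24,141 − $750 = $23,391 is subject to coinsurance.
Coinsurance: $23,391 × 30% = $7,017.30.
So the patient owes $750 + $7,017.30 = $7,767.30 before any cap.
Adding $7,767.30 to the $0 already spent would give $7,767.30, which exceeds the $3,700 cap; the patient pays just $3,700 − $0 = $3,700.
The plan picks up $24,141 − $3,700 = $20,441.

$20,441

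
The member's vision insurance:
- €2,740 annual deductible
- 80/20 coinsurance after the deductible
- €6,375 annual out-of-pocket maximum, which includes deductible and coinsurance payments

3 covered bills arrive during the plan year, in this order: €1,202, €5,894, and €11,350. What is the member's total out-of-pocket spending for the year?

#1 (€1,202): all of it applies to the deductible. Member pays €1,202; OOP now €1,202.
#2 (€5,894): €1,538 finishes the deductible; €4,356 goes to coinsurance; member's 20% is €871.20. Member pays €2,409.20; OOP now €3,611.20.
#3 (€11,350): deductible met; 20% of €11,350 = €2,270. Cost to member: €2,270. OOP to date €5,881.20.
Total paid by the member: €1,202 + €2,409.20 + €2,270 = €5,881.20.

€5,881.20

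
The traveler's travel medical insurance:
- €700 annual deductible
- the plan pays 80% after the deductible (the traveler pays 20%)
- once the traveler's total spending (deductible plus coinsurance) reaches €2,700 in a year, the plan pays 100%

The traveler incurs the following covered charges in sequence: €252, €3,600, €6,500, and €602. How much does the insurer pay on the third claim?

#1 (€252): entire amount goes to the deductible. Cost to traveler: €252. OOP to date €252. Insurer: €252 − €252 = €0.
#2 (€3,600): €448 finishes the deductible; €3,152 goes to coinsurance; traveler's 20% is €630.40. Cost to traveler: €1,078.40. OOP to date €1,330.40. Insurer: €3,600 − €1,078.40 = €2,521.60.
#3 (€6,500): 20% coinsurance on €6,500 = €1,300. Traveler owes €1,300 (running OOP €2,630.40). Plan pays €6,500 − €1,300 = €5,200.

€5,200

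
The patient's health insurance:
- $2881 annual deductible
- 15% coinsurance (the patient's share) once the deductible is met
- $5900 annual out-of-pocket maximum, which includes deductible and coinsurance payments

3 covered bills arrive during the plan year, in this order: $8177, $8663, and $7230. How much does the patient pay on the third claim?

Bill 1, $8177: $2881 finishes the deductible; $5296 goes to coinsurance; 15% of $5296 = $794.40. Cost to patient: $3675.40. OOP to date $3675.40.
Bill 2, $8663: deductible already satisfied, so patient's share is 15% × $8663 = $1299.45. Cost to patient: $1299.45. OOP to date $4974.85.
Bill 3, $7230: 15% coinsurance on $7230 = $1084.50. That would push OOP to $6059.35, over the $5900 cap, so patient pays $5900 − $4974.85 = $925.15.

$925.15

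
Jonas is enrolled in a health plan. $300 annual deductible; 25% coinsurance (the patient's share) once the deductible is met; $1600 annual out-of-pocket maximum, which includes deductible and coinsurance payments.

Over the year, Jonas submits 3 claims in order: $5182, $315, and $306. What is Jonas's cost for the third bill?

$0.75

Claim 1 ($5182): $300 to deductible, leaving $4882; patient's 25% is $1220.50. Cost to patient: $1520.50. OOP to date $1520.50.
Claim 2 ($315): 25% coinsurance on $315 = $78.75. Patient pays $78.75; OOP now $1599.25.
Claim 3 ($306): 25% coinsurance on $306 = $76.50. That would push OOP to $1675.75, over the $1600 cap, so patient pays $1600 − $1599.25 = $0.75.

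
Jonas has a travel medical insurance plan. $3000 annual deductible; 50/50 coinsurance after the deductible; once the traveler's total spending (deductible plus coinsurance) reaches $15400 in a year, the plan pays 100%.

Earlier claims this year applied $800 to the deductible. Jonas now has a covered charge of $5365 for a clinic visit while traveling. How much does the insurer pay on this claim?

Remaining deductible: $3000 − $800 = $2200.
The remaining $3165 (= $5365 − $2200) moves to coinsurance.
Traveler's 50% share of $3165 is $1582.50.
So the traveler owes $2200 + $1582.50 = $3782.50 before any cap.
Cumulative spending $800 + $3782.50 = $4582.50 stays under the $15400 maximum.
The plan picks up $5365 − $3782.50 = $1582.50.

$1582.50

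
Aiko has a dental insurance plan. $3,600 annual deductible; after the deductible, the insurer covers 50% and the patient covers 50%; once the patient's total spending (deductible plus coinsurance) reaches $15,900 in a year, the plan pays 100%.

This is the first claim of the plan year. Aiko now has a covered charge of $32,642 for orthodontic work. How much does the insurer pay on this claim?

$16,742

Deductible not yet touched, so the first $3,600 of the bill goes to the deductible.
That leaves $32,642 − $3,600 = $29,042 for coinsurance.
Patient's 50% share of $29,042 is $14,521.
So the patient owes $3,600 + $14,521 = $18,121 before any cap.
Year-to-date out-of-pocket would reach $0 + $18,121 = $18,121, above the $15,900 maximum, so the patient pays only $15,900 − $0 = $15,900.
The insurer covers the remainder: $32,642 − $15,900 = $16,742.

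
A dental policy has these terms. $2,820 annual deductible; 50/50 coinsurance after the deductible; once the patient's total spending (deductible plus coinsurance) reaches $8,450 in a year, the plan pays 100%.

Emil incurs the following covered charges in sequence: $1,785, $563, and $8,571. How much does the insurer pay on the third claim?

Claim 1 ($1,785): all of it applies to the deductible. Patient owes $1,785 (running OOP $1,785). Plan pays $1,785 − $1,785 = $0.
Claim 2 ($563): all of it applies to the deductible. Cost to patient: $563. OOP to date $2,348. Insurer: $563 − $563 = $0.
Claim 3 ($8,571): $472 finishes the deductible; $8,099 goes to coinsurance; 50% of $8,099 = $4,049.50. Cost to patient: $4,521.50. OOP to date $6,869.50. Plan pays $8,571 − $4,521.50 = $4,049.50.

$4,049.50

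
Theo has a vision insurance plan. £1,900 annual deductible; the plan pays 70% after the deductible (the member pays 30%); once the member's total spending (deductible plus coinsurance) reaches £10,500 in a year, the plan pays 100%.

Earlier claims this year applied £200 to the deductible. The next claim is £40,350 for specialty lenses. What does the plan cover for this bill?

£200 of the £1,900 deductible is already met, leaving £1,700.
After the £1,700 deductible portion, £40,350 − £1,700 = £38,650 is subject to coinsurance.
Coinsurance: £38,650 × 30% = £11,595.
That puts the member's cost at £1,700 + £11,595 = £13,295 before any cap.
Adding £13,295 to the £200 already spent would give £13,495, which exceeds the £10,500 cap; the member pays just £10,500 − £200 = £10,300.
The insurer covers the remainder: £40,350 − £10,300 = £30,050.

£30,050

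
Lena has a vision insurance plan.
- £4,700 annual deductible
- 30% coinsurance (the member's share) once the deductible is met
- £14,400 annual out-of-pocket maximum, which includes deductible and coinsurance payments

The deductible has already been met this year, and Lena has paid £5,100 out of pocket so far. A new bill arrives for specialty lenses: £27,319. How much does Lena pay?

With the deductible met, the entire £27,319 is subject to coinsurance.
30% of £27,319 = £8,195.70 falls to the member.
Cumulative spending £5,100 + £8,195.70 = £13,295.70 stays under the £14,400 maximum.

£8,195.70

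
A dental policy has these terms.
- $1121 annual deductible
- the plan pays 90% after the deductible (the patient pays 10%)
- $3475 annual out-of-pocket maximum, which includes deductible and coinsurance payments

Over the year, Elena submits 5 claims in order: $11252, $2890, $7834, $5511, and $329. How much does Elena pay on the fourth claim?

Claim 1 ($11252): $1121 to deductible, leaving $10131; 10% of $10131 = $1013.10. Cost to patient: $2134.10. OOP to date $2134.10.
Claim 2 ($2890): deductible met; 10% of $2890 = $289. Patient owes $289 (running OOP $2423.10).
Claim 3 ($7834): deductible met; 10% of $7834 = $783.40. Cost to patient: $783.40. OOP to date $3206.50.
Claim 4 ($5511): 10% coinsurance on $5511 = $551.10. That would push OOP to $3757.60, over the $3475 cap, so patient pays $3475 − $3206.50 = $268.50.

$268.50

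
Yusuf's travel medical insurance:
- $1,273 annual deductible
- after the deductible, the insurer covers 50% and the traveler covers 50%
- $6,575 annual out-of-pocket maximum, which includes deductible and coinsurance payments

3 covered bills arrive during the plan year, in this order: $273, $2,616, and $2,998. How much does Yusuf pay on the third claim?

Claim 1 ($273): entire amount goes to the deductible. Traveler pays $273; OOP now $273.
Claim 2 ($2,616): $1,000 finishes the deductible; $1,616 goes to coinsurance; traveler's 50% is $808. Cost to traveler: $1,808. OOP to date $2,081.
Claim 3 ($2,998): deductible met; 50% of $2,998 = $1,499. Traveler owes $1,499 (running OOP $3,580).

$1,499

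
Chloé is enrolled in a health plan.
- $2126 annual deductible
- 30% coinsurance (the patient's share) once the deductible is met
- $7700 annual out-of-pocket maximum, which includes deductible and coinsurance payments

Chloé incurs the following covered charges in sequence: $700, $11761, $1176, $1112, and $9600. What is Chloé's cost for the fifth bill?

$1787.10

Claim 1 — $700: all of it applies to the deductible. Cost to patient: $700. OOP to date $700.
Claim 2 — $11761: $1426 finishes the deductible; $10335 goes to coinsurance; 30% of $10335 = $3100.50. Patient pays $4526.50; OOP now $5226.50.
Claim 3 — $1176: deductible already satisfied, so patient's share is 30% × $1176 = $352.80. Patient owes $352.80 (running OOP $5579.30).
Claim 4 — $1112: deductible met; 30% of $1112 = $333.60. Patient owes $333.60 (running OOP $5912.90).
Claim 5 — $9600: 30% coinsurance on $9600 = $2880. That would push OOP to $8792.90, over the $7700 cap, so patient pays $7700 − $5912.90 = $1787.10.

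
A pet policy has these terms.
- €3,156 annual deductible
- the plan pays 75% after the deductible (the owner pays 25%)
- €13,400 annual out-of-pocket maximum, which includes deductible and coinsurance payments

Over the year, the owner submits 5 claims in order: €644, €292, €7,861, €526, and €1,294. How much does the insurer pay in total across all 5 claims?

Bill 1, €644: fully absorbed by the deductible. Cost to owner: €644. OOP to date €644. Insurer: €644 − €644 = €0.
Bill 2, €292: all of it applies to the deductible. Owner owes €292 (running OOP €936). Insurer: €292 − €292 = €0.
Bill 3, €7,861: €2,220 to deductible, leaving €5,641; 25% of €5,641 = €1,410.25. Owner pays €3,630.25; OOP now €4,566.25. Insurer: €7,861 − €3,630.25 = €4,230.75.
Bill 4, €526: deductible met; 25% of €526 = €131.50. Owner pays €131.50; OOP now €4,697.75. Insurer: €526 − €131.50 = €394.50.
Bill 5, €1,294: 25% coinsurance on €1,294 = €323.50. Owner owes €323.50 (running OOP €5,021.25). Plan pays €1,294 − €323.50 = €970.50.
Insurer total: €0 + €0 + €4,230.75 + €394.50 + €970.50 = €5,595.75.

€5,595.75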